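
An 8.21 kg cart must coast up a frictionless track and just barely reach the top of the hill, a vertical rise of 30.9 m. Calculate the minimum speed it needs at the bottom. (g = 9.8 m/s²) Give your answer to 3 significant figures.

v = 24.6 m/s

At the top it is momentarily at rest, so all KE converts to PE: ½mv² = mgh
v = √(2gh) = √(2 × 9.8 × 30.9) = 24.61 m/s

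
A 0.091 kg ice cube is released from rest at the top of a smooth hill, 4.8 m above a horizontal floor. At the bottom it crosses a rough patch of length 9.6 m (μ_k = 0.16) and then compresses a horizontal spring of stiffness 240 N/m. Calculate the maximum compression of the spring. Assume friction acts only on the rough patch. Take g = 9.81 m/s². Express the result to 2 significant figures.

Initial energy: E₁ = mgh = (0.091)(9.81)(4.8) = 4.2850 J
Friction removes W_f = μ_k mg d = (0.16)(0.091)(9.81)(9.6) = 1.371 J
Energy reaching the spring: E = 4.2850 − 1.371 = 2.9138 J
At max compression ½kx² = E ⇒ x = √(2E/k) = √(2 × 2.9138/240) = 0.1558 m

x = 0.16 m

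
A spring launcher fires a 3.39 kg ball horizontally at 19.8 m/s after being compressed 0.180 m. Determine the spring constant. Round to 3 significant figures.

Spring PE at full compression equals KE at release: ½kx² = ½mv²
k = mv²/x² = (3.39)(19.8)²/(0.180)² = 41019 N/m

k = 41000 N/m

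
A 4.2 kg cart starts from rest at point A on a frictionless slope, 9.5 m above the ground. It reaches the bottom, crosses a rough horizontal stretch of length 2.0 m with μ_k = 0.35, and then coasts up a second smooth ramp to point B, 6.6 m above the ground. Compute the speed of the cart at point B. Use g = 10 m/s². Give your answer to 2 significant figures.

Energy at A: mgh₁ = (4.2)(10)(9.5) = 399.00 J
Friction loss: W_f = μ_k mg d = 29.40 J
At B: ½mv² + mgh₂ = mgh₁ − W_f
½mv² = 399.00 − 29.40 − 277.20 = 92.400 J
v = √(2 × 92.400/4.2) = 6.633 m/s

v = 6.6 m/s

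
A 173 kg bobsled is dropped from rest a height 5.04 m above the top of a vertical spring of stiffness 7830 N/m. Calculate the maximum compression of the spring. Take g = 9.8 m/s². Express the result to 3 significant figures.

Measuring PE from the top of the relaxed spring, at max compression the bobsled has dropped H + x with zero KE, so:
mg(H + x) = ½kx²
½(7830)x² − (173)(9.8)x − (173)(9.8)(5.04) = 0
3915x² − 1695x − 8545 = 0
x = [1695 + √(2.874e+06 + 1.3381e+08)]/(2 × 3915) = 1.710 m

x = 1.71 m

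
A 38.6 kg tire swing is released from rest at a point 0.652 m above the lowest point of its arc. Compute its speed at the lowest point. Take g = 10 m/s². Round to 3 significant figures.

v = 3.61 m/s

Equating total energy at the two states: mgh = ½mv²
v = √(2gh) = √(2 × 10 × 0.652) = √13.040 = 3.611 m/s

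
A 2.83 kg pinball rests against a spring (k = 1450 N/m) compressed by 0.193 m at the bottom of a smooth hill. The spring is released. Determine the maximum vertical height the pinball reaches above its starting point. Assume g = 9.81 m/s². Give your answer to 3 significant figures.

Energy conservation from release to the highest point: ½kx² = mgh
h = kx²/(2mg) = (1450)(0.193)²/(2 × 2.83 × 9.81) = 0.9727 m

h = 0.973 m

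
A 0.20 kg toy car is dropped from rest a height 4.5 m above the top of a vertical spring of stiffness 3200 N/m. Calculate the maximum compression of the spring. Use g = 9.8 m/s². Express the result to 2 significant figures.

x = 0.075 m

Measuring PE from the top of the relaxed spring, at max compression the car has dropped H + x with zero KE, so:
mg(H + x) = ½kx²
½(3200)x² − (0.20)(9.8)x − (0.20)(9.8)(4.5) = 0
1600x² − 1.960x − 8.820 = 0
x = [1.960 + √(3.842 + 56448)]/(2 × 1600) = 0.07486 m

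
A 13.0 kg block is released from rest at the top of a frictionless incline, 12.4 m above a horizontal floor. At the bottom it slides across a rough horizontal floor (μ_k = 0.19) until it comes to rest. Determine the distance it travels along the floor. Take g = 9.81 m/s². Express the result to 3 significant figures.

Energy at the top = energy at the end + work done against friction:
At rest all PE has been dissipated by friction: mgh = μ_k m g d
d = h/μ_k = 12.4/0.19 = 65.26 m

d = 65.3 m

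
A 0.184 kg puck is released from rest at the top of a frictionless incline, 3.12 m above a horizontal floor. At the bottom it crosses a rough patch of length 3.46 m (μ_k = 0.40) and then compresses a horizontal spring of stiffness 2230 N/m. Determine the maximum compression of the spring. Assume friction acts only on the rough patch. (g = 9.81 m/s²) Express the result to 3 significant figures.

x = 0.0530 m

Initial energy: E₁ = mgh = (0.184)(9.81)(3.12) = 5.6317 J
Friction removes W_f = μ_k mg d = (0.40)(0.184)(9.81)(3.46) = 2.498 J
Energy reaching the spring: E = 5.6317 − 2.498 = 3.1335 J
At max compression ½kx² = E ⇒ x = √(2E/k) = √(2 × 3.1335/2230) = 0.05301 m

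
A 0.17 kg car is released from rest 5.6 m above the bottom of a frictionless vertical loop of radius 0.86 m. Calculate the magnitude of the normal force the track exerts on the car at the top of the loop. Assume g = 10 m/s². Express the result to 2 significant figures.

N = 14 N

Energy from release to top (height 2r): mgh = ½mv_top² + mg(2r)
v_top² = 2g(h − 2r) = 2(10)(5.6 − 1.720) = 77.600 m²/s²
At the top, both N and weight point toward the centre: N + mg = mv_top²/r
N = m(v_top²/r − g) = 0.17(77.600/0.86 − 10) = 13.64 N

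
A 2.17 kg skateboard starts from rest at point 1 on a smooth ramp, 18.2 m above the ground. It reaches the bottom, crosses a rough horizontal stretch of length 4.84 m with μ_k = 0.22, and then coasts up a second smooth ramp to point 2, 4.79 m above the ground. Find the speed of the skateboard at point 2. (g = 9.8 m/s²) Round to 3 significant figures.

v = 15.6 m/s

Energy at 1: mgh₁ = (2.17)(9.8)(18.2) = 387.04 J
Friction loss: W_f = μ_k mg d = 22.64 J
At 2: ½mv² + mgh₂ = mgh₁ − W_f
½mv² = 387.04 − 22.64 − 101.86 = 262.53 J
v = √(2 × 262.53/2.17) = 15.56 m/s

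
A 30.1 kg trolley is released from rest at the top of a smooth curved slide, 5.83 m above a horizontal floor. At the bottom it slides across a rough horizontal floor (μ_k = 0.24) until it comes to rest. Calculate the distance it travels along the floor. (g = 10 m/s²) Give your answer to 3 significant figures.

Applying the work–energy principle:
At rest all PE has been dissipated by friction: mgh = μ_k m g d
d = h/μ_k = 5.83/0.24 = 24.29 m

d = 24.3 m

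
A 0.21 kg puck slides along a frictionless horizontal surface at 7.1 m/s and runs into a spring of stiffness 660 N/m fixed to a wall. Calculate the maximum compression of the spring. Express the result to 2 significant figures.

At max compression the puck is momentarily at rest: ½mv² = ½kx²
x = v√(m/k) = 7.1 × √(0.21/660) = 0.1266 m

x = 0.13 m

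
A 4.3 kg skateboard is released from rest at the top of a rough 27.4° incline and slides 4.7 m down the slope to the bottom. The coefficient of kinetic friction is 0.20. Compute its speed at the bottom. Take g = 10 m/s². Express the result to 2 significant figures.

v = 5.2 m/s

Work–energy: mg(L sinθ) − μ_k(mg cosθ)L = ½mv²
mgh = mgL sinθ = (4.3)(10)(4.7)sin27.4° = 93.006 J
W_f = μ_k mg cosθ · L = (0.20)(4.3)(10)cos27.4°·4.7 = 35.89 J
½mv² = 93.006 − 35.89 = 57.121 J
v = √(2 × 57.121/4.3) = 5.154 m/s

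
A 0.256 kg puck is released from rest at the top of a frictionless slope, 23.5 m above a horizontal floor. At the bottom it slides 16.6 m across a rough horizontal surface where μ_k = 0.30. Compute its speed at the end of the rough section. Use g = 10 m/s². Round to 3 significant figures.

v = 19.2 m/s

Energy at the top = energy at the end + work done against friction:
mgh = ½mv² + μ_k m g d
W_f = μ_k mg d = (0.30)(0.256)(10)(16.6) = 12.75 J
½mv² = mgh − W_f = 60.160 − 12.75 = 47.411 J
v = √(2 × 47.411/0.256) = 19.25 m/s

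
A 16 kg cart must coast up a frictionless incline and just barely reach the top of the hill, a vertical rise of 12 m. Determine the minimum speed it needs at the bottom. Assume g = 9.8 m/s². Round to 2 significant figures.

At the top it is momentarily at rest, so all KE converts to PE: ½mv² = mgh
v = √(2gh) = √(2 × 9.8 × 12) = 15.34 m/s

v = 15 m/s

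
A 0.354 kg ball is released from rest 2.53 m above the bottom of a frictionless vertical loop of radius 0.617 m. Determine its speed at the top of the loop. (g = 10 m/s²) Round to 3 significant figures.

Energy conservation: mgh = ½mv_top² + mg(2r)
v_top² = 2g(h − 2r) = 2(10)(2.53 − 1.234) = 25.92
v_top = 5.091 m/s

v = 5.09 m/s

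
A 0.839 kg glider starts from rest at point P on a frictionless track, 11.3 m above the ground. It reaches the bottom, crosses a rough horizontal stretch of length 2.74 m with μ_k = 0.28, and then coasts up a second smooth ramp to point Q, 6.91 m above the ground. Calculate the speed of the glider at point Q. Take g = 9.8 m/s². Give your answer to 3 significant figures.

v = 8.43 m/s

Energy at P: mgh₁ = (0.839)(9.8)(11.3) = 92.911 J
Friction loss: W_f = μ_k mg d = 6.308 J
At Q: ½mv² + mgh₂ = mgh₁ − W_f
½mv² = 92.911 − 6.308 − 56.815 = 29.787 J
v = √(2 × 29.787/0.839) = 8.427 m/s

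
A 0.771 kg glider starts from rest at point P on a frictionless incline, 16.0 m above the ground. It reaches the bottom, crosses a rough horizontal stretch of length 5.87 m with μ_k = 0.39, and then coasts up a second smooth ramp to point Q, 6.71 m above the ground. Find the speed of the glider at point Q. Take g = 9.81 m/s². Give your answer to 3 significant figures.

v = 11.7 m/s

Energy at P: mgh₁ = (0.771)(9.81)(16.0) = 121.02 J
Friction loss: W_f = μ_k mg d = 17.32 J
At Q: ½mv² + mgh₂ = mgh₁ − W_f
½mv² = 121.02 − 17.32 − 50.751 = 52.950 J
v = √(2 × 52.950/0.771) = 11.72 m/s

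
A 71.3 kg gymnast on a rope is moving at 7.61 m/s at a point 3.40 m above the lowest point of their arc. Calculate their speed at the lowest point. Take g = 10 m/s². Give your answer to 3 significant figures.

Equating total energy at the two states: ½mv₀² + mgh = ½mv²
v² = v₀² + 2gh = (7.61)² + 2(10)(3.40) = 125.91
v = √125.91 = 11.22 m/s

v = 11.2 m/s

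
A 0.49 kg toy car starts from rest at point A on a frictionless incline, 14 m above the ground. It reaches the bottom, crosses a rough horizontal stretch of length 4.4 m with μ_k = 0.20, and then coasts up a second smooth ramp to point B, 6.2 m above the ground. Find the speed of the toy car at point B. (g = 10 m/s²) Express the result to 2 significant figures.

Energy at A: mgh₁ = (0.49)(10)(14) = 68.600 J
Friction loss: W_f = μ_k mg d = 4.312 J
At B: ½mv² + mgh₂ = mgh₁ − W_f
½mv² = 68.600 − 4.312 − 30.380 = 33.908 J
v = √(2 × 33.908/0.49) = 11.76 m/s

v = 12 m/s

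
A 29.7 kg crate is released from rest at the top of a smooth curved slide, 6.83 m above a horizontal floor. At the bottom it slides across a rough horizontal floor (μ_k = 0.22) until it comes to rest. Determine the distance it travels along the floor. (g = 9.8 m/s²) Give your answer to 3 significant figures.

Energy at the top = energy at the end + work done against friction:
At rest all PE has been dissipated by friction: mgh = μ_k m g d
d = h/μ_k = 6.83/0.22 = 31.05 m

d = 31.0 m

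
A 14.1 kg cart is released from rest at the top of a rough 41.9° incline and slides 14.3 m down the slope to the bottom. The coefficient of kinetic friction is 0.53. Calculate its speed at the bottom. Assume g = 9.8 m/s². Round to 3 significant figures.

v = 8.75 m/s

Work–energy: mg(L sinθ) − μ_k(mg cosθ)L = ½mv²
mgh = mgL sinθ = (14.1)(9.8)(14.3)sin41.9° = 1319.6 J
W_f = μ_k mg cosθ · L = (0.53)(14.1)(9.8)cos41.9°·14.3 = 779.5 J
½mv² = 1319.6 − 779.5 = 540.13 J
v = √(2 × 540.13/14.1) = 8.753 m/s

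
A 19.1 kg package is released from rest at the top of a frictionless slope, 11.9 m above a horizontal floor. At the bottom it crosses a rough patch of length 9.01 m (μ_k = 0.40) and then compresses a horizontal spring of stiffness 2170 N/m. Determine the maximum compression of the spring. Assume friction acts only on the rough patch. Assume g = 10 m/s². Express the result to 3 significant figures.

Initial energy: E₁ = mgh = (19.1)(10)(11.9) = 2272.9 J
Friction removes W_f = μ_k mg d = (0.40)(19.1)(10)(9.01) = 688.4 J
Energy reaching the spring: E = 2272.9 − 688.4 = 1584.5 J
At max compression ½kx² = E ⇒ x = √(2E/k) = √(2 × 1584.5/2170) = 1.208 m

x = 1.21 m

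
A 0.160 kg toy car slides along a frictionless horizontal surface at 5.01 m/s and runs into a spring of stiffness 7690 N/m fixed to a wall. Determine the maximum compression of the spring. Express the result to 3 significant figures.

x = 0.0229 m

Conservation of energy between contact and max compression: ½mv² = ½kx²
x = v√(m/k) = 5.01 × √(0.160/7690) = 0.02285 m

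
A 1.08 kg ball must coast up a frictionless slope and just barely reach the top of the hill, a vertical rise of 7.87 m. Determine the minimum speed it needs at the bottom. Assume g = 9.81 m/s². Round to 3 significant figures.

v = 12.4 m/s

At the top it is momentarily at rest, so all KE converts to PE: ½mv² = mgh
v = √(2gh) = √(2 × 9.81 × 7.87) = 12.43 m/s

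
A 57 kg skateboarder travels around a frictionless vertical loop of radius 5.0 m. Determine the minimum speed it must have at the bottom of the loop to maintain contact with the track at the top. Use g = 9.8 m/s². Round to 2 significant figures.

v = 16 m/s

At the top: mg = mv_top²/r ⇒ v_top² = gr = 49.00 m²/s²
Energy from bottom to top (height 2r): ½mv_bot² = ½mv_top² + mg(2r)
v_bot² = gr + 4gr = 5gr = 245.0
v_bot = √(5gr) = 15.65 m/s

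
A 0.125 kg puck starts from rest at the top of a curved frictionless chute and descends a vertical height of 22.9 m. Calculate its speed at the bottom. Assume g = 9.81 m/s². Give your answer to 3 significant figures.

Mechanical energy is conserved (no friction): mgh = ½mv²
v = √(2gh) = √(2 × 9.81 × 22.9) = √449.30 = 21.20 m/s

v = 21.2 m/s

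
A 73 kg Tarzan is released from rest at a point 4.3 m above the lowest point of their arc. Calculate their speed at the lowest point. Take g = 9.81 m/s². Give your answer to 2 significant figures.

By conservation of mechanical energy, mgh = ½mv²
The mass cancels from both sides.
v = √(2gh) = √(2 × 9.81 × 4.3) = √84.366 = 9.185 m/s

v = 9.2 m/s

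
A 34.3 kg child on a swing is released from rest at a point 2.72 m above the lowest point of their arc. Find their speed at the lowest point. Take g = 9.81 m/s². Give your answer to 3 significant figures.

v = 7.31 m/s

Energy conservation between the two points: mgh = ½mv²
v = √(2gh) = √(2 × 9.81 × 2.72) = √53.366 = 7.305 m/s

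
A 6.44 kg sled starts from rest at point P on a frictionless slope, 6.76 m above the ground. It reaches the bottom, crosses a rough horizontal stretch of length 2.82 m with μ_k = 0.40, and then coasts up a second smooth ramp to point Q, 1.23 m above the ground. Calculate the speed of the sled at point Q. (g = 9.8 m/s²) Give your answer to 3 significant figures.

v = 9.29 m/s

Energy at P: mgh₁ = (6.44)(9.8)(6.76) = 426.64 J
Friction loss: W_f = μ_k mg d = 71.19 J
At Q: ½mv² + mgh₂ = mgh₁ − W_f
½mv² = 426.64 − 71.19 − 77.628 = 277.82 J
v = √(2 × 277.82/6.44) = 9.289 m/s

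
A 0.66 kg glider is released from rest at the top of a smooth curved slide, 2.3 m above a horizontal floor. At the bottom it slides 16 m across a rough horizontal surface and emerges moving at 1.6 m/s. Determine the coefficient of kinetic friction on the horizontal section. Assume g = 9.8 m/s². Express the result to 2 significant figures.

μ_k = 0.14

Energy at the top = energy at the end + work done against friction:
mgh = ½mv² + μ_k m g d
mgh = 14.876 J; ½mv² = 0.84480 J
W_f = 14.876 − 0.84480 = 14.03 J
μ_k = W_f/(mg·d) = 14.03/(6.468 × 16) = 0.1356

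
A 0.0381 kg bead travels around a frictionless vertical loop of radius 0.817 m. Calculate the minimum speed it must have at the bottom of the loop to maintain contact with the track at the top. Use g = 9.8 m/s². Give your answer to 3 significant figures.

At the top: mg = mv_top²/r ⇒ v_top² = gr = 8.007 m²/s²
Energy from bottom to top (height 2r): ½mv_bot² = ½mv_top² + mg(2r)
v_bot² = gr + 4gr = 5gr = 40.03
v_bot = √(5gr) = 6.327 m/s

v = 6.33 m/s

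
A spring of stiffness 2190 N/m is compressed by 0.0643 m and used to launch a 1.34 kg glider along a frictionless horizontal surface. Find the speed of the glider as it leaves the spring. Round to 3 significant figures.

Spring PE converts entirely to kinetic energy: ½kx² = ½mv²
v = x√(k/m) = 0.0643 × √(2190/1.34) = 2.599 m/s

v = 2.60 m/s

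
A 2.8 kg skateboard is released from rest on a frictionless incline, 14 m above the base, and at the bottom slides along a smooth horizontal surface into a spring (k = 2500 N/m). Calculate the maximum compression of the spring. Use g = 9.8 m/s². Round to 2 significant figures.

At max compression the skateboard is momentarily at rest: mgh = ½kx²
x = √(2mgh/k) = √(2 × 2.8 × 9.8 × 14 / 2500) = 0.5544 m

x = 0.55 m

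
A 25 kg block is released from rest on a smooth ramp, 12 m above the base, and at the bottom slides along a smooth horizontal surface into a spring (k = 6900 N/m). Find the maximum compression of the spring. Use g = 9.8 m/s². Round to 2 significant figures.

Gravitational PE at the top equals spring PE at max compression: mgh = ½kx²
x = √(2mgh/k) = √(2 × 25 × 9.8 × 12 / 6900) = 0.9231 m

x = 0.92 m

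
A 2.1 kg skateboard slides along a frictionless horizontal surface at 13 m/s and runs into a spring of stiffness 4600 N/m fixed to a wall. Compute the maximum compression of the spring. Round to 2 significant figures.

x = 0.28 m

All KE is stored as spring PE at maximum compression: ½mv² = ½kx²
x = v√(m/k) = 13 × √(2.1/4600) = 0.2778 m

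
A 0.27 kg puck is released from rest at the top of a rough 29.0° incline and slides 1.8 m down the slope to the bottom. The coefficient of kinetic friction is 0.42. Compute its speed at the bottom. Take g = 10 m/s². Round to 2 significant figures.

Work–energy: mg(L sinθ) − μ_k(mg cosθ)L = ½mv²
mgh = mgL sinθ = (0.27)(10)(1.8)sin29.0° = 2.3562 J
W_f = μ_k mg cosθ · L = (0.42)(0.27)(10)cos29.0°·1.8 = 1.785 J
½mv² = 2.3562 − 1.785 = 0.57090 J
v = √(2 × 0.57090/0.27) = 2.056 m/s

v = 2.1 m/s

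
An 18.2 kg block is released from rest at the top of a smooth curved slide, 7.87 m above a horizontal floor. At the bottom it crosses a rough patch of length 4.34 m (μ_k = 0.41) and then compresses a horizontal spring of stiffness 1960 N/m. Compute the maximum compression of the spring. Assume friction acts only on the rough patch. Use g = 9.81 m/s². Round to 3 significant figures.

Initial energy: E₁ = mgh = (18.2)(9.81)(7.87) = 1405.1 J
Friction removes W_f = μ_k mg d = (0.41)(18.2)(9.81)(4.34) = 317.7 J
Energy reaching the spring: E = 1405.1 − 317.7 = 1087.4 J
At max compression ½kx² = E ⇒ x = √(2E/k) = √(2 × 1087.4/1960) = 1.053 m

x = 1.05 m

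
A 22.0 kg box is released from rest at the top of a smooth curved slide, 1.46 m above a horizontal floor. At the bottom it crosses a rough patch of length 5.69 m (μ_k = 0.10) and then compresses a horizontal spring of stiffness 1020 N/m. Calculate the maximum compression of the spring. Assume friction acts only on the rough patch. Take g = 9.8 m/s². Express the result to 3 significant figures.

Initial energy: E₁ = mgh = (22.0)(9.8)(1.46) = 314.78 J
Friction removes W_f = μ_k mg d = (0.10)(22.0)(9.8)(5.69) = 122.7 J
Energy reaching the spring: E = 314.78 − 122.7 = 192.10 J
At max compression ½kx² = E ⇒ x = √(2E/k) = √(2 × 192.10/1020) = 0.6137 m

x = 0.614 m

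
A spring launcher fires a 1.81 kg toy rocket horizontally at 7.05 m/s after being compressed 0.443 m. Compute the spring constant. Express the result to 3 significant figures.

½kx² = ½mv²
k = mv²/x² = (1.81)(7.05)²/(0.443)² = 458.4 N/m

k = 458 N/m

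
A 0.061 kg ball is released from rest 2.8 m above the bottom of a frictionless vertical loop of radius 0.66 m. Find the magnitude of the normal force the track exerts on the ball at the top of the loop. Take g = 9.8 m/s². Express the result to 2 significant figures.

N = 2.1 N

Energy from release to top (height 2r): mgh = ½mv_top² + mg(2r)
v_top² = 2g(h − 2r) = 2(9.8)(2.8 − 1.320) = 29.008 m²/s²
At the top, both N and weight point toward the centre: N + mg = mv_top²/r
N = m(v_top²/r − g) = 0.061(29.008/0.66 − 9.8) = 2.083 N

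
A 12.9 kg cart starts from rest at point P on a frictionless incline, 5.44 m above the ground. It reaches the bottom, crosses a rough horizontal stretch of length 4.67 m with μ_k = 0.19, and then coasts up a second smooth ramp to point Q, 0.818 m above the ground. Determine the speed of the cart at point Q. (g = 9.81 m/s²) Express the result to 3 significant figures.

Energy at P: mgh₁ = (12.9)(9.81)(5.44) = 688.43 J
Friction loss: W_f = μ_k mg d = 112.3 J
At Q: ½mv² + mgh₂ = mgh₁ − W_f
½mv² = 688.43 − 112.3 − 103.52 = 472.62 J
v = √(2 × 472.62/12.9) = 8.560 m/s

v = 8.56 m/s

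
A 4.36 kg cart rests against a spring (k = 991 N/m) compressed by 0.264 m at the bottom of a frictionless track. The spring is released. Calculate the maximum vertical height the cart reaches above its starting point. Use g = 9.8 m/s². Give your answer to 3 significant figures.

All spring PE becomes gravitational PE at the highest point: ½kx² = mgh
h = kx²/(2mg) = (991)(0.264)²/(2 × 4.36 × 9.8) = 0.8082 m

h = 0.808 m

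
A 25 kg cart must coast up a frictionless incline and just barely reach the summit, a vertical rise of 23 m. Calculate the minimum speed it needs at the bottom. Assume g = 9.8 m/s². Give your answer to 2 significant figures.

v = 21 m/s

At the top it is momentarily at rest, so all KE converts to PE: ½mv² = mgh
v = √(2gh) = √(2 × 9.8 × 23) = 21.23 m/s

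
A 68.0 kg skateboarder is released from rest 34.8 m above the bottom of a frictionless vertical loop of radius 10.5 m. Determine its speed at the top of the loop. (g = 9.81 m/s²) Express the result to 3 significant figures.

Energy conservation: mgh = ½mv_top² + mg(2r)
v_top² = 2g(h − 2r) = 2(9.81)(34.8 − 21.00) = 270.8
v_top = 16.45 m/s

v = 16.5 m/s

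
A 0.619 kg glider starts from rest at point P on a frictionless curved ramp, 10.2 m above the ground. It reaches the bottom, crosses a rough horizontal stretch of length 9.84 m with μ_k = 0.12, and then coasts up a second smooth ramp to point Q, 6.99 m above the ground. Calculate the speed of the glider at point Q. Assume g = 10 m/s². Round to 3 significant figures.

v = 6.37 m/s

Energy at P: mgh₁ = (0.619)(10)(10.2) = 63.138 J
Friction loss: W_f = μ_k mg d = 7.309 J
At Q: ½mv² + mgh₂ = mgh₁ − W_f
½mv² = 63.138 − 7.309 − 43.268 = 12.561 J
v = √(2 × 12.561/0.619) = 6.371 m/s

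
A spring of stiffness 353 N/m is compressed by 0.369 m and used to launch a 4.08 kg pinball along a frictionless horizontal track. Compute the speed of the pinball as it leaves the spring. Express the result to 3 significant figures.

v = 3.43 m/s

Spring PE converts entirely to kinetic energy: ½kx² = ½mv²
v = x√(k/m) = 0.369 × √(353/4.08) = 3.432 m/s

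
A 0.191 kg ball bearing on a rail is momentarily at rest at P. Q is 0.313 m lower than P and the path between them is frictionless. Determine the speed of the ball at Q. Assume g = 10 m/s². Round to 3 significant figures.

Equating total energy at the two states: mgh = ½mv²
v = √(2gh) = √(2 × 10 × 0.313) = √6.2600 = 2.502 m/s

v = 2.50 m/s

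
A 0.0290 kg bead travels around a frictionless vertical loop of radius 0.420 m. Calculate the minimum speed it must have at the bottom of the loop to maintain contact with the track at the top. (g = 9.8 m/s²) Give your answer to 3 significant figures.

At the top: mg = mv_top²/r ⇒ v_top² = gr = 4.116 m²/s²
Energy from bottom to top (height 2r): ½mv_bot² = ½mv_top² + mg(2r)
v_bot² = gr + 4gr = 5gr = 20.58
v_bot = √(5gr) = 4.537 m/s

v = 4.54 m/s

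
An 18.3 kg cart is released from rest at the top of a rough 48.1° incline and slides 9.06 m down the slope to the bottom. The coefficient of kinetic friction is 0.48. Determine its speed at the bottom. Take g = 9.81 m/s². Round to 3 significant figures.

v = 8.68 m/s

Work–energy: mg(L sinθ) − μ_k(mg cosθ)L = ½mv²
mgh = mgL sinθ = (18.3)(9.81)(9.06)sin48.1° = 1210.6 J
W_f = μ_k mg cosθ · L = (0.48)(18.3)(9.81)cos48.1°·9.06 = 521.4 J
½mv² = 1210.6 − 521.4 = 689.22 J
v = √(2 × 689.22/18.3) = 8.679 m/s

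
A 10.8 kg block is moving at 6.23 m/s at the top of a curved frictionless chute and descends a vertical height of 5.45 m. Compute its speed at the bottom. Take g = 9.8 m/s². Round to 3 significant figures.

Equating total energy at the two states: ½mv₀² + mgh = ½mv²
The mass cancels from both sides.
v² = v₀² + 2gh = (6.23)² + 2(9.8)(5.45) = 145.63
v = √145.63 = 12.07 m/s

v = 12.1 m/s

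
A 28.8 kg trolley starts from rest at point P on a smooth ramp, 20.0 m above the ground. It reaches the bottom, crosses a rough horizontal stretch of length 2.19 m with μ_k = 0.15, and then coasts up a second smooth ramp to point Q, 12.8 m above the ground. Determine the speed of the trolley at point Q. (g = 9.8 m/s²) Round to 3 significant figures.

v = 11.6 m/s

Energy at P: mgh₁ = (28.8)(9.8)(20.0) = 5644.8 J
Friction loss: W_f = μ_k mg d = 92.72 J
At Q: ½mv² + mgh₂ = mgh₁ − W_f
½mv² = 5644.8 − 92.72 − 3612.7 = 1939.4 J
v = √(2 × 1939.4/28.8) = 11.61 m/s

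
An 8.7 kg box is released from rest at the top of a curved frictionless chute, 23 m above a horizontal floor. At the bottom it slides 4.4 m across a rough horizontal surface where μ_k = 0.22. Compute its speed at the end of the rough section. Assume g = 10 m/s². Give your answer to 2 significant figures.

Energy at the top = energy at the end + work done against friction:
mgh = ½mv² + μ_k m g d
W_f = μ_k mg d = (0.22)(8.7)(10)(4.4) = 84.22 J
½mv² = mgh − W_f = 2001.0 − 84.22 = 1916.8 J
v = √(2 × 1916.8/8.7) = 20.99 m/s

v = 21 m/s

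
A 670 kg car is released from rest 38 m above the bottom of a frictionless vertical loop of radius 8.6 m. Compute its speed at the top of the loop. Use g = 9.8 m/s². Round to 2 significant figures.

Energy conservation: mgh = ½mv_top² + mg(2r)
v_top² = 2g(h − 2r) = 2(9.8)(38 − 17.20) = 407.7
v_top = 20.19 m/s

v = 20 m/s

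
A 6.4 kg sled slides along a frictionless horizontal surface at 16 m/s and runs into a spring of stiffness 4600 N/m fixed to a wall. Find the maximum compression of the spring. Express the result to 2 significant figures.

x = 0.60 m

At max compression the sled is momentarily at rest: ½mv² = ½kx²
x = v√(m/k) = 16 × √(6.4/4600) = 0.5968 m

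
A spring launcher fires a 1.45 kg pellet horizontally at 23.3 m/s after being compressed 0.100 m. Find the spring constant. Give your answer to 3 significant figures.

k = 78700 N/m

Energy stored in the spring equals the launch KE: ½kx² = ½mv²
k = mv²/x² = (1.45)(23.3)²/(0.100)² = 78719 N/m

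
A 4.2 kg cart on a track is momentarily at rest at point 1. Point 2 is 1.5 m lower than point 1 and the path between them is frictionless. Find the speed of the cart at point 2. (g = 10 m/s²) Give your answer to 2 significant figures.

v = 5.5 m/s

By conservation of mechanical energy, mgh = ½mv²
v = √(2gh) = √(2 × 10 × 1.5) = √30.000 = 5.477 m/s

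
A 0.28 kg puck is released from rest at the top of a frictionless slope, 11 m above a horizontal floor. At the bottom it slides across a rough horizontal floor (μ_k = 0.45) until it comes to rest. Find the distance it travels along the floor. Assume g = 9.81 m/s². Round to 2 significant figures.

d = 24 m

Applying the work–energy principle:
At rest all PE has been dissipated by friction: mgh = μ_k m g d
d = h/μ_k = 11/0.45 = 24.44 m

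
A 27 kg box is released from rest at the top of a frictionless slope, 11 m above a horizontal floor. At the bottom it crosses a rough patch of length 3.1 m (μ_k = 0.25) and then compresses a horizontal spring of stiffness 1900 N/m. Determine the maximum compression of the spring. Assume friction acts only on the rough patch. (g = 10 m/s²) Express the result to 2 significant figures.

x = 1.7 m

Initial energy: E₁ = mgh = (27)(10)(11) = 2970.0 J
Friction removes W_f = μ_k mg d = (0.25)(27)(10)(3.1) = 209.2 J
Energy reaching the spring: E = 2970.0 − 209.2 = 2760.8 J
At max compression ½kx² = E ⇒ x = √(2E/k) = √(2 × 2760.8/1900) = 1.705 m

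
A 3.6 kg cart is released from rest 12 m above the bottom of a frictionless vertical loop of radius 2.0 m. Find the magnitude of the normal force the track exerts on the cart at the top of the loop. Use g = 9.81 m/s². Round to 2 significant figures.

Energy from release to top (height 2r): mgh = ½mv_top² + mg(2r)
v_top² = 2g(h − 2r) = 2(9.81)(12 − 4.000) = 156.96 m²/s²
At the top, both N and weight point toward the centre: N + mg = mv_top²/r
N = m(v_top²/r − g) = 3.6(156.96/2.0 − 9.81) = 247.2 N

N = 250 N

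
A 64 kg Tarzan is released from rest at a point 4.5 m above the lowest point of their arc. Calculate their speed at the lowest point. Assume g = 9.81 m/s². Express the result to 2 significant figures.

Mechanical energy is conserved (no friction): mgh = ½mv²
The mass cancels from both sides.
v = √(2gh) = √(2 × 9.81 × 4.5) = √88.290 = 9.396 m/s

v = 9.4 m/s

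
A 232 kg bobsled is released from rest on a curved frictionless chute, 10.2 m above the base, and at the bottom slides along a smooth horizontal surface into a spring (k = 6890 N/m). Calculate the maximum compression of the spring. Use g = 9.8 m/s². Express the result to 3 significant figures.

At max compression the bobsled is momentarily at rest: mgh = ½kx²
x = √(2mgh/k) = √(2 × 232 × 9.8 × 10.2 / 6890) = 2.595 m

x = 2.59 m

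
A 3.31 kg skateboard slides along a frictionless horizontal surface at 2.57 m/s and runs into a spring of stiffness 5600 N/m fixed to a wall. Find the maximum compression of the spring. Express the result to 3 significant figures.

At max compression the skateboard is momentarily at rest: ½mv² = ½kx²
x = v√(m/k) = 2.57 × √(3.31/5600) = 0.06248 m

x = 0.0625 m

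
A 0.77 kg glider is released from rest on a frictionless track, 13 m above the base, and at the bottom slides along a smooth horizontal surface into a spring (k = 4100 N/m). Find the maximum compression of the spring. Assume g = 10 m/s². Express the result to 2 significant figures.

At max compression the glider is momentarily at rest: mgh = ½kx²
x = √(2mgh/k) = √(2 × 0.77 × 10 × 13 / 4100) = 0.2210 m

x = 0.22 m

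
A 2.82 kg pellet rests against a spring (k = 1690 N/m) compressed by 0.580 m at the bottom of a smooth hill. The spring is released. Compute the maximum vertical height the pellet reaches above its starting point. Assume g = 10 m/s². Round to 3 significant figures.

Energy conservation from release to the highest point: ½kx² = mgh
h = kx²/(2mg) = (1690)(0.580)²/(2 × 2.82 × 10) = 10.08 m

h = 10.1 m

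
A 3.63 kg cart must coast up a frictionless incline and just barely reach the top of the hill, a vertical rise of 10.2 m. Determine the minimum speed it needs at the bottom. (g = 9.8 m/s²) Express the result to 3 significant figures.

v = 14.1 m/s

At the top it is momentarily at rest, so all KE converts to PE: ½mv² = mgh
v = √(2gh) = √(2 × 9.8 × 10.2) = 14.14 m/s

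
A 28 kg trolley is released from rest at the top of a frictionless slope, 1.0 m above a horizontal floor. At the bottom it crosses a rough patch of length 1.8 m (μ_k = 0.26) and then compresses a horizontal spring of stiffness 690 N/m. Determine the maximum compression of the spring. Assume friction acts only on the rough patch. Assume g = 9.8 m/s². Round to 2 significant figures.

x = 0.65 m

Initial energy: E₁ = mgh = (28)(9.8)(1.0) = 274.40 J
Friction removes W_f = μ_k mg d = (0.26)(28)(9.8)(1.8) = 128.4 J
Energy reaching the spring: E = 274.40 − 128.4 = 145.98 J
At max compression ½kx² = E ⇒ x = √(2E/k) = √(2 × 145.98/690) = 0.6505 m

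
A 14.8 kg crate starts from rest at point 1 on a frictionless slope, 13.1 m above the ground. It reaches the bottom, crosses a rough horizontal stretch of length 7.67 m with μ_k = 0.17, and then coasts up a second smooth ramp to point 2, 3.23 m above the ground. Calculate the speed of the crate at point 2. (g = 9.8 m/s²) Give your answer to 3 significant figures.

v = 13.0 m/s

Energy at 1: mgh₁ = (14.8)(9.8)(13.1) = 1900.0 J
Friction loss: W_f = μ_k mg d = 189.1 J
At 2: ½mv² + mgh₂ = mgh₁ − W_f
½mv² = 1900.0 − 189.1 − 468.48 = 1242.4 J
v = √(2 × 1242.4/14.8) = 12.96 m/s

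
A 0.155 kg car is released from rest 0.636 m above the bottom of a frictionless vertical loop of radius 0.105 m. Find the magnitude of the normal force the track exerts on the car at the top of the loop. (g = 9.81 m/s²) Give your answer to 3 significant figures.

N = 10.8 N

Energy from release to top (height 2r): mgh = ½mv_top² + mg(2r)
v_top² = 2g(h − 2r) = 2(9.81)(0.636 − 0.2100) = 8.3581 m²/s²
At the top, both N and weight point toward the centre: N + mg = mv_top²/r
N = m(v_top²/r − g) = 0.155(8.3581/0.105 − 9.81) = 10.82 N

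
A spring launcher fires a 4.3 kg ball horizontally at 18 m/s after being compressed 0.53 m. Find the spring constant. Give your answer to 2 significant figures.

k = 5000 N/m

Spring PE at full compression equals KE at release: ½kx² = ½mv²
k = mv²/x² = (4.3)(18)²/(0.53)² = 4960 N/m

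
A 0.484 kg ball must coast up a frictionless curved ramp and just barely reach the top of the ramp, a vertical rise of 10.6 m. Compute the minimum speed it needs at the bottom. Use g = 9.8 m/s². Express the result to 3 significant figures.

v = 14.4 m/s

At the top it is momentarily at rest, so all KE converts to PE: ½mv² = mgh
v = √(2gh) = √(2 × 9.8 × 10.6) = 14.41 m/s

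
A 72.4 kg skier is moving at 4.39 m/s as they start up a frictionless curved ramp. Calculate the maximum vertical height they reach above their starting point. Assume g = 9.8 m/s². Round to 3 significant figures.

Setting KE at the bottom equal to PE gained: ½mv² = mgh
h = v²/(2g) = 4.39²/(2 × 9.8) = 0.9833 m

h = 0.983 m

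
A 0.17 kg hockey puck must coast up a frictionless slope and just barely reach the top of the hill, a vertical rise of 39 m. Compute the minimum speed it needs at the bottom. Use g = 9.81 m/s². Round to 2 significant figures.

v = 28 m/s

At the top it is momentarily at rest, so all KE converts to PE: ½mv² = mgh
v = √(2gh) = √(2 × 9.81 × 39) = 27.66 m/s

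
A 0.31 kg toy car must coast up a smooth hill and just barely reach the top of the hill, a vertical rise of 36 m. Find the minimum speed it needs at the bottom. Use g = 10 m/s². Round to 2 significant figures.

At the top it is momentarily at rest, so all KE converts to PE: ½mv² = mgh
v = √(2gh) = √(2 × 10 × 36) = 26.83 m/s

v = 27 m/s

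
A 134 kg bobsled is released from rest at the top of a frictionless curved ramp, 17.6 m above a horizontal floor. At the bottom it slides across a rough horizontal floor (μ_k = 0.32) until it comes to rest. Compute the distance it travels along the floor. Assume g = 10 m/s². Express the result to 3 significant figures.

Energy bookkeeping (friction removes W_f = μ_k N d):
At rest all PE has been dissipated by friction: mgh = μ_k m g d
d = h/μ_k = 17.6/0.32 = 55.00 m

d = 55.0 m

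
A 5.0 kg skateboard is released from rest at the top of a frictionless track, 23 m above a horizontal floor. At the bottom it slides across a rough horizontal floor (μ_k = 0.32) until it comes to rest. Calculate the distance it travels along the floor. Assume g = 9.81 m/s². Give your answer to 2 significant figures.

Applying the work–energy principle:
At rest all PE has been dissipated by friction: mgh = μ_k m g d
d = h/μ_k = 23/0.32 = 71.88 m

d = 72 m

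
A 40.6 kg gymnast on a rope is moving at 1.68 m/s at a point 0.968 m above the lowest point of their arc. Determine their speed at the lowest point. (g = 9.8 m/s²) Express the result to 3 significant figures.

Mechanical energy is conserved (no friction): ½mv₀² + mgh = ½mv²
v² = v₀² + 2gh = (1.68)² + 2(9.8)(0.968) = 21.795
v = √21.795 = 4.669 m/s

v = 4.67 m/s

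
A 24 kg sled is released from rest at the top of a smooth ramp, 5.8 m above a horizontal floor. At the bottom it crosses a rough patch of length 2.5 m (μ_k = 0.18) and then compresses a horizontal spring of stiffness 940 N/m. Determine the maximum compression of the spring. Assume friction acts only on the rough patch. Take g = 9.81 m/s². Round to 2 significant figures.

x = 1.6 m

Initial energy: E₁ = mgh = (24)(9.81)(5.8) = 1365.6 J
Friction removes W_f = μ_k mg d = (0.18)(24)(9.81)(2.5) = 105.9 J
Energy reaching the spring: E = 1365.6 − 105.9 = 1259.6 J
At max compression ½kx² = E ⇒ x = √(2E/k) = √(2 × 1259.6/940) = 1.637 m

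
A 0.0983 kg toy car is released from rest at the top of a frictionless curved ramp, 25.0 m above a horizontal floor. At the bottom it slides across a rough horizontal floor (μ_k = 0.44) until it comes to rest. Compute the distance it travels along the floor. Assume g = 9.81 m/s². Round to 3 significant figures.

Applying the work–energy principle:
At rest all PE has been dissipated by friction: mgh = μ_k m g d
d = h/μ_k = 25.0/0.44 = 56.82 m

d = 56.8 m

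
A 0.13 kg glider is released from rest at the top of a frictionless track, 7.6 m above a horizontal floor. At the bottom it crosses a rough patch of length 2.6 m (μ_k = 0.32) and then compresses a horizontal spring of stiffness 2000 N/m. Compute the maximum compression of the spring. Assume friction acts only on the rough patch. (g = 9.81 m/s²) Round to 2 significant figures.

Initial energy: E₁ = mgh = (0.13)(9.81)(7.6) = 9.6923 J
Friction removes W_f = μ_k mg d = (0.32)(0.13)(9.81)(2.6) = 1.061 J
Energy reaching the spring: E = 9.6923 − 1.061 = 8.6312 J
At max compression ½kx² = E ⇒ x = √(2E/k) = √(2 × 8.6312/2000) = 0.09290 m

x = 0.093 m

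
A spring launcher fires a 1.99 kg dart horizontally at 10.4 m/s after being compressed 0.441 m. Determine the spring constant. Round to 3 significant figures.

k = 1110 N/m

Energy stored in the spring equals the launch KE: ½kx² = ½mv²
k = mv²/x² = (1.99)(10.4)²/(0.441)² = 1107 N/m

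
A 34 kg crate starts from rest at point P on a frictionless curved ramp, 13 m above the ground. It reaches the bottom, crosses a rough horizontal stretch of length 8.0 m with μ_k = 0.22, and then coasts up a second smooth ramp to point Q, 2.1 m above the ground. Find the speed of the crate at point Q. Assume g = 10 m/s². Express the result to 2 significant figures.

Energy at P: mgh₁ = (34)(10)(13) = 4420.0 J
Friction loss: W_f = μ_k mg d = 598.4 J
At Q: ½mv² + mgh₂ = mgh₁ − W_f
½mv² = 4420.0 − 598.4 − 714.00 = 3107.6 J
v = √(2 × 3107.6/34) = 13.52 m/s

v = 14 m/s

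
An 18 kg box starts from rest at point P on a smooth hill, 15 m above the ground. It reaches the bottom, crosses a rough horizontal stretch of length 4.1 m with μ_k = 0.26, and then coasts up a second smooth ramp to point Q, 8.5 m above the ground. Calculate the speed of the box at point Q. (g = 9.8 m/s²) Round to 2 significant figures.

v = 10 m/s

Energy at P: mgh₁ = (18)(9.8)(15) = 2646.0 J
Friction loss: W_f = μ_k mg d = 188.0 J
At Q: ½mv² + mgh₂ = mgh₁ − W_f
½mv² = 2646.0 − 188.0 − 1499.4 = 958.56 J
v = √(2 × 958.56/18) = 10.32 m/s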